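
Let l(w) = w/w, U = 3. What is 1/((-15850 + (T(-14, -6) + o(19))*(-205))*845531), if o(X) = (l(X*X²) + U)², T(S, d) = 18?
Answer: -1/19295017420 ≈ -5.1827e-11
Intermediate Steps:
l(w) = 1
o(X) = 16 (o(X) = (1 + 3)² = 4² = 16)
1/((-15850 + (T(-14, -6) + o(19))*(-205))*845531) = 1/(-15850 + (18 + 16)*(-205)*845531) = (1/845531)/(-15850 + 34*(-205)) = (1/845531)/(-15850 - 6970) = (1/845531)/(-22820) = -1/22820*1/845531 = -1/19295017420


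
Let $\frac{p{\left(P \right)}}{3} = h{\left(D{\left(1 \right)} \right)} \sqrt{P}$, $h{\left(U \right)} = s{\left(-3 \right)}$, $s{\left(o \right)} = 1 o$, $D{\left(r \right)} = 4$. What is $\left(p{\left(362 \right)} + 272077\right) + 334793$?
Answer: $606870 - 9 \sqrt{362} \approx 6.067 \cdot 10^{5}$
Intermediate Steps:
$s{\left(o \right)} = o$
$h{\left(U \right)} = -3$
$p{\left(P \right)} = - 9 \sqrt{P}$ ($p{\left(P \right)} = 3 \left(- 3 \sqrt{P}\right) = - 9 \sqrt{P}$)
$\left(p{\left(362 \right)} + 272077\right) + 334793 = \left(- 9 \sqrt{362} + 272077\right) + 334793 = \left(272077 - 9 \sqrt{362}\right) + 334793 = 606870 - 9 \sqrt{362}$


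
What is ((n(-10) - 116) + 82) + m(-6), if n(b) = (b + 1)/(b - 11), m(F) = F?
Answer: -277/7 ≈ -39.571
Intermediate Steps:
n(b) = (1 + b)/(-11 + b)
((n(-10) - 116) + 82) + m(-6) = (((1 - 10)/(-11 - 10) - 116) + 82) - 6 = ((-9/(-21) - 116) + 82) - 6 = ((-1/21*(-9) - 116) + 82) - 6 = ((3/7 - 116) + 82) - 6 = (-809/7 + 82) - 6 = -235/7 - 6 = -277/7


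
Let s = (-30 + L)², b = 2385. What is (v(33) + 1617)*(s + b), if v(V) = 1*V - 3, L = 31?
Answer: 3929742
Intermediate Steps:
s = 1 (s = (-30 + 31)² = 1² = 1)
v(V) = -3 + V (v(V) = V - 3 = -3 + V)
(v(33) + 1617)*(s + b) = ((-3 + 33) + 1617)*(1 + 2385) = (30 + 1617)*2386 = 1647*2386 = 3929742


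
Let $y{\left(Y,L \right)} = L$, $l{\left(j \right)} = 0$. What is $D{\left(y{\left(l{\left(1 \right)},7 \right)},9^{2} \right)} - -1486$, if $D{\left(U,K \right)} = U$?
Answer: $1493$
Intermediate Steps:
$D{\left(y{\left(l{\left(1 \right)},7 \right)},9^{2} \right)} - -1486 = 7 - -1486 = 7 + 1486 = 1493$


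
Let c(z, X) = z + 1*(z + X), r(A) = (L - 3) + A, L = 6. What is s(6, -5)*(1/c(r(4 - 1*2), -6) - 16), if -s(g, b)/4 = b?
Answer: -315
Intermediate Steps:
s(g, b) = -4*b
r(A) = 3 + A (r(A) = (6 - 3) + A = 3 + A)
c(z, X) = X + 2*z (c(z, X) = z + 1*(X + z) = z + (X + z) = X + 2*z)
s(6, -5)*(1/c(r(4 - 1*2), -6) - 16) = (-4*(-5))*(1/(-6 + 2*(3 + (4 - 1*2))) - 16) = 20*(1/(-6 + 2*(3 + (4 - 2))) - 16) = 20*(1/(-6 + 2*(3 + 2)) - 16) = 20*(1/(-6 + 2*5) - 16) = 20*(1/(-6 + 10) - 16) = 20*(1/4 - 16) = 20*(-63/4) = -315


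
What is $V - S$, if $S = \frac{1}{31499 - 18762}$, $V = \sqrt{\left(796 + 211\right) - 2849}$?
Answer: $- \frac{1}{12737} + i \sqrt{1842} \approx -7.8511 \cdot 10^{-5} + 42.919 i$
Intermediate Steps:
$V = i \sqrt{1842}$ ($V = \sqrt{1007 - 2849} = \sqrt{-1842} = i \sqrt{1842} \approx 42.919 i$)
$S = \frac{1}{12737} \approx 7.8511 \cdot 10^{-5}$
$V - S = i \sqrt{1842} - \frac{1}{12737} = - \frac{1}{12737} + i \sqrt{1842}$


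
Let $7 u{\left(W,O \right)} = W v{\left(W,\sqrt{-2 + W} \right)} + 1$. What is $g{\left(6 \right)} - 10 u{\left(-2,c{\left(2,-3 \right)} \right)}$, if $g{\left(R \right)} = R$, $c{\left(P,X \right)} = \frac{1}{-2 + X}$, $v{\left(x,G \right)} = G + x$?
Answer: $- \frac{8}{7} + \frac{40 i}{7} \approx -1.1429 + 5.7143 i$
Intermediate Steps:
$u{\left(W,O \right)} = \frac{1}{7} + \frac{W \left(W + \sqrt{-2 + W}\right)}{7}$ ($u{\left(W,O \right)} = \frac{W \left(\sqrt{-2 + W} + W\right) + 1}{7} = \frac{W \left(W + \sqrt{-2 + W}\right) + 1}{7} = \frac{1 + W \left(W + \sqrt{-2 + W}\right)}{7} = \frac{1}{7} + \frac{W \left(W + \sqrt{-2 + W}\right)}{7}$)
$g{\left(6 \right)} - 10 u{\left(-2,c{\left(2,-3 \right)} \right)} = 6 - 10 \left(\frac{1}{7} + \frac{1}{7} \left(-2\right) \left(-2 + \sqrt{-2 - 2}\right)\right) = 6 - 10 \left(\frac{1}{7} + \frac{1}{7} \left(-2\right) \left(-2 + \sqrt{-4}\right)\right) = 6 - 10 \left(\frac{1}{7} + \frac{1}{7} \left(-2\right) \left(-2 + 2 i\right)\right) = 6 - 10 \left(\frac{1}{7} + \left(\frac{4}{7} - \frac{4 i}{7}\right)\right) = 6 - 10 \left(\frac{5}{7} - \frac{4 i}{7}\right) = 6 - \left(\frac{50}{7} - \frac{40 i}{7}\right) = - \frac{8}{7} + \frac{40 i}{7}$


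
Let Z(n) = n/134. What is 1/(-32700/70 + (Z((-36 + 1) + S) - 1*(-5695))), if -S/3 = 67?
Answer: 469/2451039 ≈ 0.00019135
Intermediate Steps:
S = -201 (S = -3*67 = -201)
Z(n) = n/134 (Z(n) = n*(1/134) = n/134)
1/(-32700/70 + (Z((-36 + 1) + S) - 1*(-5695))) = 1/(-32700/70 + (((-36 + 1) - 201)/134 - 1*(-5695))) = 1/(-32700/70 + ((-35 - 201)/134 + 5695)) = 1/(-654*5/7 + ((1/134)*(-236) + 5695)) = 1/(-3270/7 + (-118/67 + 5695)) = 1/(-3270/7 + 381447/67) = 1/(2451039/469) = 469/2451039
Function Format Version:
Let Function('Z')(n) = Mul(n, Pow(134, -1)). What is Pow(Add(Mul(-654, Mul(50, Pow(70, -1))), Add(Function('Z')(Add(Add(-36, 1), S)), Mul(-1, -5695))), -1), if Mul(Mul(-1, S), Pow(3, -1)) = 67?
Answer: Rational(469, 2451039) ≈ 0.00019135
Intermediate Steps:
S = -201 (S = Mul(-3, 67) = -201)
Function('Z')(n) = Mul(Rational(1, 134), n) (Function('Z')(n) = Mul(n, Rational(1, 134)) = Mul(Rational(1, 134), n))
Pow(Add(Mul(-654, Mul(50, Pow(70, -1))), Add(Function('Z')(Add(Add(-36, 1), S)), Mul(-1, -5695))), -1) = Pow(Add(Mul(-654, Mul(50, Pow(70, -1))), Add(Mul(Rational(1, 134), Add(Add(-36, 1), -201)), Mul(-1, -5695))), -1) = Pow(Add(Mul(-654, Mul(50, Rational(1, 70))), Add(Mul(Rational(1, 134), Add(-35, -201)), 5695)), -1) = Pow(Add(Mul(-654, Rational(5, 7)), Add(Mul(Rational(1, 134), -236), 5695)), -1) = Pow(Add(Rational(-3270, 7), Add(Rational(-118, 67), 5695)), -1) = Pow(Add(Rational(-3270, 7), Rational(381447, 67)), -1) = Pow(Rational(2451039, 469), -1) = Rational(469, 2451039)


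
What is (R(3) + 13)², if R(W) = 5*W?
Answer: 784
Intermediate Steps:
(R(3) + 13)² = (5*3 + 13)² = (15 + 13)² = 28² = 784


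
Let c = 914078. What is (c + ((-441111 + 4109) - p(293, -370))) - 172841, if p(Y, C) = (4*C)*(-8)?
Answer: 292395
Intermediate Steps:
p(Y, C) = -32*C
(c + ((-441111 + 4109) - p(293, -370))) - 172841 = (914078 + ((-441111 + 4109) - (-32)*(-370))) - 172841 = (914078 + (-437002 - 1*11840)) - 172841 = (914078 + (-437002 - 11840)) - 172841 = (914078 - 448842) - 172841 = 465236 - 172841 = 292395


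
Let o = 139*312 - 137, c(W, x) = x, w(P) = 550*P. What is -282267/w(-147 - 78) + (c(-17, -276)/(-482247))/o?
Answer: 217952152280897/95553425261250 ≈ 2.2809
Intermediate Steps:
o = 43231 (o = 43368 - 137 = 43231)
-282267/w(-147 - 78) + (c(-17, -276)/(-482247))/o = -282267*1/(550*(-147 - 78)) - 276/(-482247)/43231 = -282267/(550*(-225)) - 276*(-1/482247)*(1/43231) = -282267/(-123750) + (92/160749)*(1/43231) = -282267*(-1/123750) + 92/6949340019 = 31363/13750 + 92/6949340019 = 217952152280897/95553425261250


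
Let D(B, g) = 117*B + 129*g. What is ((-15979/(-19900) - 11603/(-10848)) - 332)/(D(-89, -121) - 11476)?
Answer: 17816581627/2023722062400 ≈ 0.0088039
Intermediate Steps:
((-15979/(-19900) - 11603/(-10848)) - 332)/(D(-89, -121) - 11476) = ((-15979/(-19900) - 11603/(-10848)) - 332)/((117*(-89) + 129*(-121)) - 11476) = ((-15979*(-1/19900) - 11603*(-1/10848)) - 332)/((-10413 - 15609) - 11476) = ((15979/19900 + 11603/10848) - 332)/(-26022 - 11476) = (101059973/53968800 - 332)/(-37498) = -17816581627/53968800*(-1/37498) = 17816581627/2023722062400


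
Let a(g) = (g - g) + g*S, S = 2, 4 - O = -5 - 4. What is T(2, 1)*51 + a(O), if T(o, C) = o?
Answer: 128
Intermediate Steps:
O = 13 (O = 4 - (-5 - 4) = 4 - 1*(-9) = 4 + 9 = 13)
a(g) = 2*g (a(g) = (g - g) + g*2 = 0 + 2*g = 2*g)
T(2, 1)*51 + a(O) = 2*51 + 2*13 = 102 + 26 = 128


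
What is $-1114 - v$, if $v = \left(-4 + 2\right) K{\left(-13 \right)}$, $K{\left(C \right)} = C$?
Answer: $-1140$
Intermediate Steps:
$v = 26$ ($v = \left(-4 + 2\right) \left(-13\right) = \left(-2\right) \left(-13\right) = 26$)
$-1114 - v = -1114 - 26 = -1140$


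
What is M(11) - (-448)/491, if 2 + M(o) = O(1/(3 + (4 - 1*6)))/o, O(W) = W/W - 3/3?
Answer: -534/491 ≈ -1.0876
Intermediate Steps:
O(W) = 0 (O(W) = 1 - 3*⅓ = 1 - 1 = 0)
M(o) = -2 (M(o) = -2 + 0/o = -2 + 0 = -2)
M(11) - (-448)/491 = -2 - (-448)/491 = -2 - 1*(-448/491) = -2 + 448/491 = -534/491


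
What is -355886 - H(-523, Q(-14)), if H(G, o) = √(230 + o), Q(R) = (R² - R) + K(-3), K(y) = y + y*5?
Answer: -355886 - √422 ≈ -3.5591e+5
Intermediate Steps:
K(y) = 6*y (K(y) = y + 5*y = 6*y)
Q(R) = -18 + R² - R (Q(R) = (R² - R) + 6*(-3) = (R² - R) - 18 = -18 + R² - R)
-355886 - H(-523, Q(-14)) = -355886 - √(230 + (-18 + (-14)² - 1*(-14))) = -355886 - √(230 + (-18 + 196 + 14)) = -355886 - √(230 + 192) = -355886 - √422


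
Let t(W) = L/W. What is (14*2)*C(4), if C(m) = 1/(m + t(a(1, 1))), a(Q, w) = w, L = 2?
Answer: 14/3 ≈ 4.6667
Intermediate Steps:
t(W) = 2/W
C(m) = 1/(2 + m) (C(m) = 1/(m + 2/1) = 1/(m + 2*1) = 1/(m + 2) = 1/(2 + m))
(14*2)*C(4) = (14*2)/(2 + 4) = 28/6 = 28*(1/6) = 14/3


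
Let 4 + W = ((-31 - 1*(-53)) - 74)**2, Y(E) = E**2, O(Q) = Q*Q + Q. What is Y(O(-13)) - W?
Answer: 21636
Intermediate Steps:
O(Q) = Q + Q**2 (O(Q) = Q**2 + Q = Q + Q**2)
W = 2700 (W = -4 + ((-31 - 1*(-53)) - 74)**2 = -4 + ((-31 + 53) - 74)**2 = -4 + (22 - 74)**2 = -4 + (-52)**2 = -4 + 2704 = 2700)
Y(O(-13)) - W = (-13*(1 - 13))**2 - 1*2700 = (-13*(-12))**2 - 2700 = 156**2 - 2700 = 24336 - 2700 = 21636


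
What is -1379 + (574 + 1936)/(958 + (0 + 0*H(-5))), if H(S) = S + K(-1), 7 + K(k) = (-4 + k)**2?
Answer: -659286/479 ≈ -1376.4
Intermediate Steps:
K(k) = -7 + (-4 + k)**2
H(S) = 18 + S (H(S) = S + (-7 + (-4 - 1)**2) = S + (-7 + (-5)**2) = S + (-7 + 25) = S + 18 = 18 + S)
-1379 + (574 + 1936)/(958 + (0 + 0*H(-5))) = -1379 + (574 + 1936)/(958 + (0 + 0*(18 - 5))) = -1379 + 2510/(958 + (0 + 0*13)) = -1379 + 2510/(958 + (0 + 0)) = -1379 + 2510/(958 + 0) = -1379 + 2510/958 = -1379 + 2510*(1/958) = -1379 + 1255/479 = -659286/479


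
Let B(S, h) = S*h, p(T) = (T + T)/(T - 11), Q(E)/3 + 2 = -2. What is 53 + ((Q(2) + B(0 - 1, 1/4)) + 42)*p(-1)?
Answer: 1391/24 ≈ 57.958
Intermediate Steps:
Q(E) = -12 (Q(E) = -6 + 3*(-2) = -6 - 6 = -12)
p(T) = 2*T/(-11 + T) (p(T) = (2*T)/(-11 + T) = 2*T/(-11 + T))
53 + ((Q(2) + B(0 - 1, 1/4)) + 42)*p(-1) = 53 + ((-12 + (0 - 1)/4) + 42)*(2*(-1)/(-11 - 1)) = 53 + ((-12 - 1*¼) + 42)*(2*(-1)/(-12)) = 53 + ((-12 - ¼) + 42)*(2*(-1)*(-1/12)) = 53 + (-49/4 + 42)*(⅙) = 53 + (119/4)*(⅙) = 53 + 119/24 = 1391/24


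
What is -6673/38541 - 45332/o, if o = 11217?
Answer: -202443517/48034933 ≈ -4.2145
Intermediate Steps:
-6673/38541 - 45332/o = -6673/38541 - 45332/11217 = -202443517/48034933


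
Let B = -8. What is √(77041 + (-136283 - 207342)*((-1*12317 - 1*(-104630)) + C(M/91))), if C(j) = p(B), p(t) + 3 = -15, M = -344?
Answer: I*√31714792334 ≈ 1.7809e+5*I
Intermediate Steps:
p(t) = -18 (p(t) = -3 - 15 = -18)
C(j) = -18
√(77041 + (-136283 - 207342)*((-1*12317 - 1*(-104630)) + C(M/91))) = √(77041 + (-136283 - 207342)*((-1*12317 - 1*(-104630)) - 18)) = √(77041 - 343625*((-12317 + 104630) - 18)) = √(77041 - 343625*(92313 - 18)) = √(77041 - 343625*92295) = √(77041 - 31714869375) = √(-31714792334) = I*√31714792334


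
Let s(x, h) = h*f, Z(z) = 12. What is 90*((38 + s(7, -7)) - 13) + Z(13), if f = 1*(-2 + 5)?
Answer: 372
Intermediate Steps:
f = 3 (f = 1*3 = 3)
s(x, h) = 3*h (s(x, h) = h*3 = 3*h)
90*((38 + s(7, -7)) - 13) + Z(13) = 90*((38 + 3*(-7)) - 13) + 12 = 90*((38 - 21) - 13) + 12 = 90*(17 - 13) + 12 = 90*4 + 12 = 360 + 12 = 372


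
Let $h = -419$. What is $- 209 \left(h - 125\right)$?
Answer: $113696$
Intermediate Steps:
$- 209 \left(h - 125\right) = - 209 \left(-419 - 125\right) = \left(-209\right) \left(-544\right) = 113696$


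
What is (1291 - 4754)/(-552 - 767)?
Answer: 3463/1319 ≈ 2.6255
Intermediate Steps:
(1291 - 4754)/(-552 - 767) = -3463/(-1319) = -3463*(-1/1319) = 3463/1319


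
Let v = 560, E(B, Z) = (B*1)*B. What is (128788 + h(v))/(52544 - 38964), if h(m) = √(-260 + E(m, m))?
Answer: 32197/3395 + √78335/6790 ≈ 9.5249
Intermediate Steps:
E(B, Z) = B² (E(B, Z) = B*B = B²)
h(m) = √(-260 + m²)
(128788 + h(v))/(52544 - 38964) = (128788 + √(-260 + 560²))/(52544 - 38964) = (128788 + √(-260 + 313600))/13580 = (128788 + √313340)*(1/13580) = (128788 + 2*√78335)*(1/13580) = 32197/3395 + √78335/6790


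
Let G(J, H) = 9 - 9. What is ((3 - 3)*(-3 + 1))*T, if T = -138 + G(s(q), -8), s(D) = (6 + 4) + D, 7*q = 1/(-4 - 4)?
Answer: 0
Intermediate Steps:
q = -1/56 (q = 1/(7*(-4 - 4)) = (⅐)/(-8) = (⅐)*(-⅛) = -1/56 ≈ -0.017857)
s(D) = 10 + D
G(J, H) = 0
T = -138 (T = -138 + 0 = -138)
((3 - 3)*(-3 + 1))*T = ((3 - 3)*(-3 + 1))*(-138) = (0*(-2))*(-138) = 0*(-138) = 0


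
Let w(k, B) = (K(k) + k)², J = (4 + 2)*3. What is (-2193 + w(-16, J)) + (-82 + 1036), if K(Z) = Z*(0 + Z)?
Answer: 56361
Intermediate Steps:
K(Z) = Z² (K(Z) = Z*Z = Z²)
J = 18 (J = 6*3 = 18)
w(k, B) = (k + k²)² (w(k, B) = (k² + k)² = (k + k²)²)
(-2193 + w(-16, J)) + (-82 + 1036) = (-2193 + (-16)²*(1 - 16)²) + (-82 + 1036) = (-2193 + 256*(-15)²) + 954 = (-2193 + 256*225) + 954 = (-2193 + 57600) + 954 = 55407 + 954 = 56361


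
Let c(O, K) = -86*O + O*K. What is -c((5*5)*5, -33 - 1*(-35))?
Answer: 10500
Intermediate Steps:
c(O, K) = -86*O + K*O
-c((5*5)*5, -33 - 1*(-35)) = -(5*5)*5*(-86 + (-33 - 1*(-35))) = -25*5*(-86 + (-33 + 35)) = -125*(-86 + 2) = -125*(-84) = -1*(-10500) = 10500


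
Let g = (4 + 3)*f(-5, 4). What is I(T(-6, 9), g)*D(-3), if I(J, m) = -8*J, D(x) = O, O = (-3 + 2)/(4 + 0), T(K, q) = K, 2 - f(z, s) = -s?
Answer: -12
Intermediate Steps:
f(z, s) = 2 + s (f(z, s) = 2 - (-1)*s = 2 + s)
g = 42 (g = (4 + 3)*(2 + 4) = 7*6 = 42)
O = -1/4 ≈ -0.25000
D(x) = -1/4
I(T(-6, 9), g)*D(-3) = -8*(-6)*(-1/4) = 48*(-1/4) = -12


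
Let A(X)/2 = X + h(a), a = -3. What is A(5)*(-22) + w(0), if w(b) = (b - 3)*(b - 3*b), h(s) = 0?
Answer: -220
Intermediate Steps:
A(X) = 2*X (A(X) = 2*(X + 0) = 2*X)
w(b) = -2*b*(-3 + b) (w(b) = (-3 + b)*(-2*b) = -2*b*(-3 + b))
A(5)*(-22) + w(0) = (2*5)*(-22) + 2*0*(3 - 1*0) = 10*(-22) + 2*0*(3 + 0) = -220 + 2*0*3 = -220 + 0 = -220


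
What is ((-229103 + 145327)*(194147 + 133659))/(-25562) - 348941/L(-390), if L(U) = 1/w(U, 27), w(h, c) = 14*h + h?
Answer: 26103648425578/12781 ≈ 2.0424e+9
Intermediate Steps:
w(h, c) = 15*h
L(U) = 1/(15*U)
((-229103 + 145327)*(194147 + 133659))/(-25562) - 348941/L(-390) = ((-229103 + 145327)*(194147 + 133659))/(-25562) - 348941/((1/15)/(-390)) = -83776*327806*(-1/25562) - 348941/((1/15)*(-1/390)) = -27462275456*(-1/25562) - 348941/(-1/5850) = 13731137728/12781 - 348941*(-5850) = 13731137728/12781 + 2041304850 = 26103648425578/12781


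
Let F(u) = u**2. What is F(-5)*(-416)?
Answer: -10400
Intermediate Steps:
F(-5)*(-416) = (-5)**2*(-416) = 25*(-416) = -10400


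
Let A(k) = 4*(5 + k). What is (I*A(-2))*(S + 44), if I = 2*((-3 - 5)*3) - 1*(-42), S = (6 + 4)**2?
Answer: -10368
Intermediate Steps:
S = 100 (S = 10**2 = 100)
A(k) = 20 + 4*k
I = -6 (I = 2*(-8*3) + 42 = 2*(-24) + 42 = -48 + 42 = -6)
(I*A(-2))*(S + 44) = (-6*(20 + 4*(-2)))*(100 + 44) = -6*(20 - 8)*144 = -6*12*144 = -72*144 = -10368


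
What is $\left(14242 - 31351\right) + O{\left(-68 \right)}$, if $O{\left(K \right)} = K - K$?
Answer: $-17109$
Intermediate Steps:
$O{\left(K \right)} = 0$
$\left(14242 - 31351\right) + O{\left(-68 \right)} = \left(14242 - 31351\right) + 0 = -17109 + 0 = -17109$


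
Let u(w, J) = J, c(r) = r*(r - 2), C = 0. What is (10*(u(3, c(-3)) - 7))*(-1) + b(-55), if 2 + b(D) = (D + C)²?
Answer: 2943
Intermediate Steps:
c(r) = r*(-2 + r)
b(D) = -2 + D² (b(D) = -2 + (D + 0)² = -2 + D²)
(10*(u(3, c(-3)) - 7))*(-1) + b(-55) = (10*(-3*(-2 - 3) - 7))*(-1) + (-2 + (-55)²) = (10*(-3*(-5) - 7))*(-1) + (-2 + 3025) = (10*(15 - 7))*(-1) + 3023 = (10*8)*(-1) + 3023 = 80*(-1) + 3023 = -80 + 3023 = 2943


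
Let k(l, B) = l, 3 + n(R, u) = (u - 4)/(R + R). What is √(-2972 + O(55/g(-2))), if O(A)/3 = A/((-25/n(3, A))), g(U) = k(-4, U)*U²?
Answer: I*√76127970/160 ≈ 54.532*I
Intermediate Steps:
n(R, u) = -3 + (-4 + u)/(2*R) (n(R, u) = -3 + (u - 4)/(R + R) = -3 + (-4 + u)/((2*R)) = -3 + (-4 + u)*(1/(2*R)) = -3 + (-4 + u)/(2*R))
g(U) = -4*U²
O(A) = 3*A*(11/75 - A/150) (O(A) = 3*(A/((-25*6/(-4 + A - 6*3)))) = 3*(A/((-25*6/(-4 + A - 18)))) = 3*(A/((-25*6/(-22 + A)))) = 3*(A/((-25/(-11/3 + A/6)))) = 3*(A*(11/75 - A/150)) = 3*A*(11/75 - A/150))
√(-2972 + O(55/g(-2))) = √(-2972 + (55/((-4*(-2)²)))*(22 - 55/((-4*(-2)²)))/50) = √(-2972 + (55/((-4*4)))*(22 - 55/((-4*4)))/50) = √(-2972 + (55/(-16))*(22 - 55/(-16))/50) = √(-2972 + (55*(-1/16))*(22 - 55*(-1)/16)/50) = √(-2972 + (1/50)*(-55/16)*(22 - 1*(-55/16))) = √(-2972 + (1/50)*(-55/16)*(22 + 55/16)) = √(-2972 + (1/50)*(-55/16)*(407/16)) = √(-2972 - 4477/2560) = √(-7612797/2560) = I*√76127970/160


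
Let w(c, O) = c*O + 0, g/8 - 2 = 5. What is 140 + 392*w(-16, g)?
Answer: -351092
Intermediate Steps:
g = 56 (g = 16 + 8*5 = 16 + 40 = 56)
w(c, O) = O*c (w(c, O) = O*c + 0 = O*c)
140 + 392*w(-16, g) = 140 + 392*(56*(-16)) = 140 + 392*(-896) = 140 - 351232 = -351092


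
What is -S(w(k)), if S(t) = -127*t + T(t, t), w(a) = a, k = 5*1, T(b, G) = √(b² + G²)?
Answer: 635 - 5*√2 ≈ 627.93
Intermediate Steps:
T(b, G) = √(G² + b²)
k = 5
S(t) = -127*t + √2*√(t²) (S(t) = -127*t + √(t² + t²) = -127*t + √(2*t²) = -127*t + √2*√(t²))
-S(w(k)) = -(-127*5 + √2*√(5²)) = -(-635 + √2*√25) = -(-635 + √2*5) = -(-635 + 5*√2) = 635 - 5*√2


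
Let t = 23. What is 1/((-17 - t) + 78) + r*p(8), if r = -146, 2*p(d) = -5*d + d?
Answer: 88769/38 ≈ 2336.0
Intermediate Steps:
p(d) = -2*d (p(d) = (-5*d + d)/2 = (-4*d)/2 = -2*d)
1/((-17 - t) + 78) + r*p(8) = 1/((-17 - 1*23) + 78) - (-292)*8 = 1/((-17 - 23) + 78) - 146*(-16) = 1/(-40 + 78) + 2336 = 1/38 + 2336 = 88769/38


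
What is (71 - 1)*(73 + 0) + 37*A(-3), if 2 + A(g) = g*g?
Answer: 5369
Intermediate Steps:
A(g) = -2 + g² (A(g) = -2 + g*g = -2 + g²)
(71 - 1)*(73 + 0) + 37*A(-3) = (71 - 1)*(73 + 0) + 37*(-2 + (-3)²) = 70*73 + 37*(-2 + 9) = 5110 + 37*7 = 5110 + 259 = 5369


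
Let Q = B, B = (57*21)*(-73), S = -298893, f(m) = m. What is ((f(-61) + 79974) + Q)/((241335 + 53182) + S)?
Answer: 1867/1094 ≈ 1.7066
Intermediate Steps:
B = -87381 (B = 1197*(-73) = -87381)
Q = -87381
((f(-61) + 79974) + Q)/((241335 + 53182) + S) = ((-61 + 79974) - 87381)/((241335 + 53182) - 298893) = (79913 - 87381)/(294517 - 298893) = -7468/(-4376) = -7468*(-1/4376) = 1867/1094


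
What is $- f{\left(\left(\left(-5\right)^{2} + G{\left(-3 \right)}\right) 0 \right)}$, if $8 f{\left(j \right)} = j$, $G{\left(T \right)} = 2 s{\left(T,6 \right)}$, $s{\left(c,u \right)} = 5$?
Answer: $0$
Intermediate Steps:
$G{\left(T \right)} = 10$ ($G{\left(T \right)} = 2 \cdot 5 = 10$)
$f{\left(j \right)} = \frac{j}{8}$
$- f{\left(\left(\left(-5\right)^{2} + G{\left(-3 \right)}\right) 0 \right)} = - \frac{\left(\left(-5\right)^{2} + 10\right) 0}{8} = - \frac{\left(25 + 10\right) 0}{8} = - \frac{35 \cdot 0}{8} = - \frac{0}{8} = \left(-1\right) 0 = 0$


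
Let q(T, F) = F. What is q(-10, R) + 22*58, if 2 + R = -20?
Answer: 1254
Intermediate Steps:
R = -22 (R = -2 - 20 = -22)
q(-10, R) + 22*58 = -22 + 22*58 = -22 + 1276 = 1254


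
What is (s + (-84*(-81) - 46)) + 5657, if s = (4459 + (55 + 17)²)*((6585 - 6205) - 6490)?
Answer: -58906315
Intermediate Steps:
s = -58918730 (s = (4459 + 72²)*(380 - 6490) = (4459 + 5184)*(-6110) = 9643*(-6110) = -58918730)
(s + (-84*(-81) - 46)) + 5657 = (-58918730 + (-84*(-81) - 46)) + 5657 = (-58918730 + (6804 - 46)) + 5657 = (-58918730 + 6758) + 5657 = -58911972 + 5657 = -58906315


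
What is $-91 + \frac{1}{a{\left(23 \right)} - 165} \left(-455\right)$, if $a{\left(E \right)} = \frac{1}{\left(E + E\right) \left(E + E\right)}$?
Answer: $- \frac{4401267}{49877} \approx -88.242$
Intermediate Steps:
$a{\left(E \right)} = \frac{1}{4 E^{2}}$ ($a{\left(E \right)} = \frac{1}{2 E 2 E} = \frac{1}{4 E^{2}}$)
$-91 + \frac{1}{a{\left(23 \right)} - 165} \left(-455\right) = -91 + \frac{1}{\frac{1}{4 \cdot 529} - 165} \left(-455\right) = -91 + \frac{1}{\frac{1}{4} \cdot \frac{1}{529} - 165} \left(-455\right) = -91 + \frac{1}{\frac{1}{2116} - 165} \left(-455\right) = -91 + \frac{1}{- \frac{349139}{2116}} \left(-455\right) = -91 - - \frac{137540}{49877} = -91 + \frac{137540}{49877} = - \frac{4401267}{49877}$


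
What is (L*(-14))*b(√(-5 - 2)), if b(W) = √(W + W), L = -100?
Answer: 1400*(-7)^(¼)*√2 ≈ 2277.2 + 2277.2*I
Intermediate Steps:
b(W) = √2*√W (b(W) = √(2*W) = √2*√W)
(L*(-14))*b(√(-5 - 2)) = (-100*(-14))*(√2*√(√(-5 - 2))) = 1400*(√2*√(√(-7))) = 1400*(√2*√(I*√7)) = 1400*(√2*(7^(¼)*√I)) = 1400*(√2*7^(¼)*√I) = 1400*√2*7^(¼)*√I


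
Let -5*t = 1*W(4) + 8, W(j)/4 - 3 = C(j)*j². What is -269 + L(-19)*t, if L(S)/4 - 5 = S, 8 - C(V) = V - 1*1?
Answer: 3539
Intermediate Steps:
C(V) = 9 - V (C(V) = 8 - (V - 1*1) = 8 - (V - 1) = 8 - (-1 + V) = 8 + (1 - V) = 9 - V)
L(S) = 20 + 4*S
W(j) = 12 + 4*j²*(9 - j) (W(j) = 12 + 4*((9 - j)*j²) = 12 + 4*(j²*(9 - j)) = 12 + 4*j²*(9 - j))
t = -68 (t = -(1*(12 + 4*4²*(9 - 1*4)) + 8)/5 = -(1*(12 + 4*16*(9 - 4)) + 8)/5 = -(1*(12 + 4*16*5) + 8)/5 = -(1*(12 + 320) + 8)/5 = -(1*332 + 8)/5 = -(332 + 8)/5 = -⅕*340 = -68)
-269 + L(-19)*t = -269 + (20 + 4*(-19))*(-68) = -269 + (20 - 76)*(-68) = -269 - 56*(-68) = -269 + 3808 = 3539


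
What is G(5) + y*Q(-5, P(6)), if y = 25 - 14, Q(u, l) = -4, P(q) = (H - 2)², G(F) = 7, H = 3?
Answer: -37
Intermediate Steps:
P(q) = 1 (P(q) = (3 - 2)² = 1² = 1)
y = 11
G(5) + y*Q(-5, P(6)) = 7 + 11*(-4) = 7 - 44 = -37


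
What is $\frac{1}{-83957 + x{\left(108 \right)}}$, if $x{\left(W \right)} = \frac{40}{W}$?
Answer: $- \frac{27}{2266829} \approx -1.1911 \cdot 10^{-5}$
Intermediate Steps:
$\frac{1}{-83957 + x{\left(108 \right)}} = \frac{1}{-83957 + \frac{40}{108}} = \frac{1}{-83957 + 40 \cdot \frac{1}{108}} = \frac{1}{-83957 + \frac{10}{27}} = \frac{1}{- \frac{2266829}{27}} = - \frac{27}{2266829}$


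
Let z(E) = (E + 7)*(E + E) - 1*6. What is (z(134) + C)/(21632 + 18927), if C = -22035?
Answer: 15747/40559 ≈ 0.38825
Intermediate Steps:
z(E) = -6 + 2*E*(7 + E) (z(E) = (7 + E)*(2*E) - 6 = 2*E*(7 + E) - 6 = -6 + 2*E*(7 + E))
(z(134) + C)/(21632 + 18927) = ((-6 + 2*134² + 14*134) - 22035)/(21632 + 18927) = ((-6 + 2*17956 + 1876) - 22035)/40559 = ((-6 + 35912 + 1876) - 22035)*(1/40559) = (37782 - 22035)*(1/40559) = 15747*(1/40559) = 15747/40559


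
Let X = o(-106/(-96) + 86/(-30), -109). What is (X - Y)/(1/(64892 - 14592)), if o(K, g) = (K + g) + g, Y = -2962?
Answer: 551738185/4 ≈ 1.3793e+8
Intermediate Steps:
o(K, g) = K + 2*g
X = -17581/80 (X = (-106/(-96) + 86/(-30)) + 2*(-109) = (-106*(-1/96) + 86*(-1/30)) - 218 = (53/48 - 43/15) - 218 = -141/80 - 218 = -17581/80 ≈ -219.76)
(X - Y)/(1/(64892 - 14592)) = (-17581/80 - 1*(-2962))/(1/(64892 - 14592)) = (-17581/80 + 2962)/(1/50300) = 219379/(80*(1/50300)) = (219379/80)*50300 = 551738185/4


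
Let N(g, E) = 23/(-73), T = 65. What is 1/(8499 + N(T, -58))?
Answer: 73/620404 ≈ 0.00011767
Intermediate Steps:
N(g, E) = -23/73 (N(g, E) = 23*(-1/73) = -23/73)
1/(8499 + N(T, -58)) = 1/(8499 - 23/73) = 1/(620404/73) = 73/620404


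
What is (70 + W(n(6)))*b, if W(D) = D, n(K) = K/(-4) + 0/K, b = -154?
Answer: -10549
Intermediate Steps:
n(K) = -K/4 (n(K) = K*(-1/4) + 0 = -K/4 + 0 = -K/4)
(70 + W(n(6)))*b = (70 - 1/4*6)*(-154) = (70 - 3/2)*(-154) = (137/2)*(-154) = -10549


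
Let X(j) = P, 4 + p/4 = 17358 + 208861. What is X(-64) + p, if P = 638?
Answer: 905498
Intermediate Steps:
p = 904860 (p = -16 + 4*(17358 + 208861) = -16 + 4*226219 = -16 + 904876 = 904860)
X(j) = 638
X(-64) + p = 638 + 904860 = 905498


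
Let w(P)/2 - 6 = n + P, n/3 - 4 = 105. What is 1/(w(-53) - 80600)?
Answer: -1/80040 ≈ -1.2494e-5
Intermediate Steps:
n = 327 (n = 12 + 3*105 = 12 + 315 = 327)
w(P) = 666 + 2*P (w(P) = 12 + 2*(327 + P) = 12 + (654 + 2*P) = 666 + 2*P)
1/(w(-53) - 80600) = 1/((666 + 2*(-53)) - 80600) = 1/((666 - 106) - 80600) = 1/(560 - 80600) = 1/(-80040) = -1/80040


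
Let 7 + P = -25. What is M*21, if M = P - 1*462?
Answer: -10374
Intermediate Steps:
P = -32 (P = -7 - 25 = -32)
M = -494 (M = -32 - 1*462 = -32 - 462 = -494)
M*21 = -494*21 = -10374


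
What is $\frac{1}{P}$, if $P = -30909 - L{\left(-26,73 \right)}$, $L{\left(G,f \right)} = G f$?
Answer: $- \frac{1}{29011} \approx -3.447 \cdot 10^{-5}$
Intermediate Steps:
$P = -29011$ ($P = -30909 - \left(-26\right) 73 = -30909 - -1898 = -30909 + 1898 = -29011$)
$\frac{1}{P} = \frac{1}{-29011} = - \frac{1}{29011}$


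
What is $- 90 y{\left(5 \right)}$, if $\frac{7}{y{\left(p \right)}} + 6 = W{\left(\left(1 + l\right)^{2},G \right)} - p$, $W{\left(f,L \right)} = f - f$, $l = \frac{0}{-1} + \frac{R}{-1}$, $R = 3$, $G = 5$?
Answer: $\frac{630}{11} \approx 57.273$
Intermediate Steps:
$l = -3$ ($l = \frac{0}{-1} + \frac{3}{-1} = 0 \left(-1\right) + 3 \left(-1\right) = 0 - 3 = -3$)
$W{\left(f,L \right)} = 0$
$y{\left(p \right)} = \frac{7}{-6 - p}$ ($y{\left(p \right)} = \frac{7}{-6 + \left(0 - p\right)} = \frac{7}{-6 - p}$)
$- 90 y{\left(5 \right)} = - 90 \left(- \frac{7}{6 + 5}\right) = - 90 \left(- \frac{7}{11}\right) = - 90 \left(\left(-7\right) \frac{1}{11}\right) = \left(-90\right) \left(- \frac{7}{11}\right) = \frac{630}{11}$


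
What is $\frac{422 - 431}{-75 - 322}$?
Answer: $\frac{9}{397} \approx 0.02267$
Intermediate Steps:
$\frac{422 - 431}{-75 - 322} = - \frac{9}{-397} = \left(-9\right) \left(- \frac{1}{397}\right) = \frac{9}{397}$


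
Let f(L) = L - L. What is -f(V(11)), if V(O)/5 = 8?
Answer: 0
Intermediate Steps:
V(O) = 40 (V(O) = 5*8 = 40)
f(L) = 0
-f(V(11)) = -1*0 = 0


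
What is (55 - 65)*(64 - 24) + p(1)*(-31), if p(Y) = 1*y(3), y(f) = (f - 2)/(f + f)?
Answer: -2431/6 ≈ -405.17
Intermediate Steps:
y(f) = (-2 + f)/(2*f) (y(f) = (-2 + f)/((2*f)) = (-2 + f)*(1/(2*f)) = (-2 + f)/(2*f))
p(Y) = ⅙ (p(Y) = 1*((½)*(-2 + 3)/3) = 1*((½)*(⅓)*1) = 1*(⅙) = ⅙)
(55 - 65)*(64 - 24) + p(1)*(-31) = (55 - 65)*(64 - 24) + (⅙)*(-31) = -10*40 - 31/6 = -400 - 31/6 = -2431/6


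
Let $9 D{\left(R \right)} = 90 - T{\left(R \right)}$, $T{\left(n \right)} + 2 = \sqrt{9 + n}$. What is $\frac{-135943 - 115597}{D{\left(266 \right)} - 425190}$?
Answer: $\frac{8662927425480}{14643005317649} - \frac{11319300 \sqrt{11}}{14643005317649} \approx 0.59161$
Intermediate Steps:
$T{\left(n \right)} = -2 + \sqrt{9 + n}$
$D{\left(R \right)} = \frac{92}{9} - \frac{\sqrt{9 + R}}{9}$ ($D{\left(R \right)} = \frac{90 - \left(-2 + \sqrt{9 + R}\right)}{9} = \frac{92 - \sqrt{9 + R}}{9} = \frac{92}{9} - \frac{\sqrt{9 + R}}{9}$)
$\frac{-135943 - 115597}{D{\left(266 \right)} - 425190} = \frac{-135943 - 115597}{\left(\frac{92}{9} - \frac{\sqrt{9 + 266}}{9}\right) - 425190} = - \frac{251540}{\left(\frac{92}{9} - \frac{\sqrt{275}}{9}\right) - 425190} = - \frac{251540}{\left(\frac{92}{9} - \frac{5 \sqrt{11}}{9}\right) - 425190} = - \frac{251540}{- \frac{3826618}{9} - \frac{5 \sqrt{11}}{9}}$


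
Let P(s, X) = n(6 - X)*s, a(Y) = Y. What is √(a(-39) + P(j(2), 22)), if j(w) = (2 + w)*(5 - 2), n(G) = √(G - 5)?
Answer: √(-39 + 12*I*√21) ≈ 3.7694 + 7.2944*I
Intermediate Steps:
n(G) = √(-5 + G)
j(w) = 6 + 3*w (j(w) = (2 + w)*3 = 6 + 3*w)
P(s, X) = s*√(1 - X) (P(s, X) = √(-5 + (6 - X))*s = √(1 - X)*s = s*√(1 - X))
√(a(-39) + P(j(2), 22)) = √(-39 + (6 + 3*2)*√(1 - 1*22)) = √(-39 + (6 + 6)*√(1 - 22)) = √(-39 + 12*√(-21)) = √(-39 + 12*(I*√21)) = √(-39 + 12*I*√21)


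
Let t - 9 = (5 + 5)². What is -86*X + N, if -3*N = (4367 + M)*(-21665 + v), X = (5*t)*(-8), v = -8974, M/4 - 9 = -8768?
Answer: -312847537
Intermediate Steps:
t = 109 (t = 9 + (5 + 5)² = 9 + 10² = 9 + 100 = 109)
M = -35036 (M = 36 + 4*(-8768) = 36 - 35072 = -35036)
X = -4360 (X = (5*109)*(-8) = 545*(-8) = -4360)
N = -313222497 (N = -(4367 - 35036)*(-21665 - 8974)/3 = -(-10223)*(-30639) = -⅓*939667491 = -313222497)
-86*X + N = -86*(-4360) - 313222497 = 374960 - 313222497 = -312847537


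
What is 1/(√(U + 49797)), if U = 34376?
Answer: √84173/84173 ≈ 0.0034468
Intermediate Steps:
1/(√(U + 49797)) = 1/(√(34376 + 49797)) = 1/(√84173) = √84173/84173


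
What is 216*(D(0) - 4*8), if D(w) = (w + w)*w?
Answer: -6912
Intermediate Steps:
D(w) = 2*w² (D(w) = (2*w)*w = 2*w²)
216*(D(0) - 4*8) = 216*(2*0² - 4*8) = 216*(2*0 - 32) = 216*(0 - 32) = 216*(-32) = -6912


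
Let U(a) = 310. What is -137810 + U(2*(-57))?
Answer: -137500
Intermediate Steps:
-137810 + U(2*(-57)) = -137810 + 310 = -137500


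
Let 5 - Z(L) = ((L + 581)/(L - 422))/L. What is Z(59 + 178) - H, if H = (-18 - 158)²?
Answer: -1357922677/43845 ≈ -30971.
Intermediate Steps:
H = 30976 (H = (-176)² = 30976)
Z(L) = 5 - (581 + L)/(L*(-422 + L)) (Z(L) = 5 - (L + 581)/(L - 422)/L = 5 - (581 + L)/(-422 + L)/L = 5 - (581 + L)/(L*(-422 + L)))
Z(59 + 178) - H = (-581 - 2111*(59 + 178) + 5*(59 + 178)²)/((59 + 178)*(-422 + (59 + 178))) - 1*30976 = (-581 - 2111*237 + 5*237²)/(237*(-422 + 237)) - 30976 = (1/237)*(-581 - 500307 + 5*56169)/(-185) - 30976 = (1/237)*(-1/185)*(-581 - 500307 + 280845) - 30976 = (1/237)*(-1/185)*(-220043) - 30976 = 220043/43845 - 30976 = -1357922677/43845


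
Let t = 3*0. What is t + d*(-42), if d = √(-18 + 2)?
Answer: -168*I ≈ -168.0*I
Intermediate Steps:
t = 0
d = 4*I (d = √(-16) = 4*I ≈ 4.0*I)
t + d*(-42) = 0 + (4*I)*(-42) = 0 - 168*I = -168*I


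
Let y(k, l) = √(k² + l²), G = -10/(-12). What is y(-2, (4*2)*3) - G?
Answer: -⅚ + 2*√145 ≈ 23.250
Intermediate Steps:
G = ⅚ (G = -10*(-1/12) = ⅚ ≈ 0.83333)
y(-2, (4*2)*3) - G = √((-2)² + ((4*2)*3)²) - 1*⅚ = √(4 + (8*3)²) - ⅚ = √(4 + 24²) - ⅚ = √(4 + 576) - ⅚ = √580 - ⅚ = 2*√145 - ⅚ = -⅚ + 2*√145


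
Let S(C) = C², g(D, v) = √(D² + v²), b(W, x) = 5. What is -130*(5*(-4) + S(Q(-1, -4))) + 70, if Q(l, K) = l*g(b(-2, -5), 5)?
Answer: -3830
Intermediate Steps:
Q(l, K) = 5*l*√2 (Q(l, K) = l*√(5² + 5²) = l*√(25 + 25) = l*√50 = l*(5*√2) = 5*l*√2)
-130*(5*(-4) + S(Q(-1, -4))) + 70 = -130*(5*(-4) + (5*(-1)*√2)²) + 70 = -130*(-20 + (-5*√2)²) + 70 = -130*(-20 + 50) + 70 = -130*30 + 70 = -3900 + 70 = -3830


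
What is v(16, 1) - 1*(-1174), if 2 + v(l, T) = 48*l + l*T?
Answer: 1956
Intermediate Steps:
v(l, T) = -2 + 48*l + T*l (v(l, T) = -2 + (48*l + l*T) = -2 + (48*l + T*l) = -2 + 48*l + T*l)
v(16, 1) - 1*(-1174) = (-2 + 48*16 + 1*16) - 1*(-1174) = (-2 + 768 + 16) + 1174 = 782 + 1174 = 1956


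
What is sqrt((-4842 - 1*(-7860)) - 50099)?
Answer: 23*I*sqrt(89) ≈ 216.98*I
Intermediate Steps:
sqrt((-4842 - 1*(-7860)) - 50099) = sqrt((-4842 + 7860) - 50099) = sqrt(3018 - 50099) = sqrt(-47081) = 23*I*sqrt(89)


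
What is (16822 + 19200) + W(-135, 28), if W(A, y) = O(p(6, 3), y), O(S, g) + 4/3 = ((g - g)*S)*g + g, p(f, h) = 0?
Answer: 108146/3 ≈ 36049.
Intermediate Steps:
O(S, g) = -4/3 + g (O(S, g) = -4/3 + (((g - g)*S)*g + g) = -4/3 + ((0*S)*g + g) = -4/3 + (0*g + g) = -4/3 + (0 + g) = -4/3 + g)
W(A, y) = -4/3 + y
(16822 + 19200) + W(-135, 28) = (16822 + 19200) + (-4/3 + 28) = 36022 + 80/3 = 108146/3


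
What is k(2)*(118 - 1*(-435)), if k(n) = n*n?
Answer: 2212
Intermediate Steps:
k(n) = n²
k(2)*(118 - 1*(-435)) = 2²*(118 - 1*(-435)) = 4*(118 + 435) = 4*553 = 2212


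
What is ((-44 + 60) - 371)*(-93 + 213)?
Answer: -42600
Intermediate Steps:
((-44 + 60) - 371)*(-93 + 213) = (16 - 371)*120 = -355*120 = -42600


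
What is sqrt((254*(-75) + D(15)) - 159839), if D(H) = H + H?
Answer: I*sqrt(178859) ≈ 422.92*I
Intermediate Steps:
D(H) = 2*H
sqrt((254*(-75) + D(15)) - 159839) = sqrt((254*(-75) + 2*15) - 159839) = sqrt((-19050 + 30) - 159839) = sqrt(-19020 - 159839) = sqrt(-178859) = I*sqrt(178859)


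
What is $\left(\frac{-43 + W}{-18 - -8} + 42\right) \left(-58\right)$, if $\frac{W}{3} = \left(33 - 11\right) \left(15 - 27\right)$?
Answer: $-7279$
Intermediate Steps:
$W = -792$ ($W = 3 \left(33 - 11\right) \left(15 - 27\right) = 3 \cdot 22 \left(-12\right) = 3 \left(-264\right) = -792$)
$\left(\frac{-43 + W}{-18 - -8} + 42\right) \left(-58\right) = \left(\frac{-43 - 792}{-18 - -8} + 42\right) \left(-58\right) = \left(- \frac{835}{-18 + 8} + 42\right) \left(-58\right) = \left(- \frac{835}{-10} + 42\right) \left(-58\right) = \left(\left(-835\right) \left(- \frac{1}{10}\right) + 42\right) \left(-58\right) = \left(\frac{167}{2} + 42\right) \left(-58\right) = \frac{251}{2} \left(-58\right) = -7279$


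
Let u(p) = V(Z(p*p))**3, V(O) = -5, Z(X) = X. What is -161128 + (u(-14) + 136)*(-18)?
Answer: -161326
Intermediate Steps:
u(p) = -125 (u(p) = (-5)**3 = -125)
-161128 + (u(-14) + 136)*(-18) = -161128 + (-125 + 136)*(-18) = -161128 + 11*(-18) = -161128 - 198 = -161326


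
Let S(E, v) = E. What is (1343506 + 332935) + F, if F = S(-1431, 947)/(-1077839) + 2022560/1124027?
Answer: 2031044212689663450/1211520137653 ≈ 1.6764e+6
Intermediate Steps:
F = 2181602530477/1211520137653 (F = -1431/(-1077839) + 2022560/1124027 = -1431*(-1/1077839) + 2022560*(1/1124027) = 1431/1077839 + 2022560/1124027 = 2181602530477/1211520137653 ≈ 1.8007)
(1343506 + 332935) + F = (1343506 + 332935) + 2181602530477/1211520137653 = 1676441 + 2181602530477/1211520137653 = 2031044212689663450/1211520137653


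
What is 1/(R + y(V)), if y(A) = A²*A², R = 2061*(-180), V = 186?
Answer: 1/1196512236 ≈ 8.3576e-10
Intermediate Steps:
R = -370980
y(A) = A⁴
1/(R + y(V)) = 1/(-370980 + 186⁴) = 1/(-370980 + 1196883216) = 1/1196512236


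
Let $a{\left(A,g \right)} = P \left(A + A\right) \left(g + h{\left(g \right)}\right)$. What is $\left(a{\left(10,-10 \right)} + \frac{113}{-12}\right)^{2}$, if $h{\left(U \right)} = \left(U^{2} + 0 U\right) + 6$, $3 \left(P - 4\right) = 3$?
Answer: $\frac{13245017569}{144} \approx 9.1979 \cdot 10^{7}$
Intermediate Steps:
$P = 5$ ($P = 4 + \frac{1}{3} \cdot 3 = 4 + 1 = 5$)
$h{\left(U \right)} = 6 + U^{2}$ ($h{\left(U \right)} = \left(U^{2} + 0\right) + 6 = U^{2} + 6 = 6 + U^{2}$)
$a{\left(A,g \right)} = 10 A \left(6 + g + g^{2}\right)$ ($a{\left(A,g \right)} = 5 \left(A + A\right) \left(g + \left(6 + g^{2}\right)\right) = 5 \cdot 2 A \left(6 + g + g^{2}\right) = 10 A \left(6 + g + g^{2}\right)$)
$\left(a{\left(10,-10 \right)} + \frac{113}{-12}\right)^{2} = \left(10 \cdot 10 \left(6 - 10 + \left(-10\right)^{2}\right) + \frac{113}{-12}\right)^{2} = \left(10 \cdot 10 \left(6 - 10 + 100\right) + 113 \left(- \frac{1}{12}\right)\right)^{2} = \left(10 \cdot 10 \cdot 96 - \frac{113}{12}\right)^{2} = \left(9600 - \frac{113}{12}\right)^{2} = \left(\frac{115087}{12}\right)^{2} = \frac{13245017569}{144}$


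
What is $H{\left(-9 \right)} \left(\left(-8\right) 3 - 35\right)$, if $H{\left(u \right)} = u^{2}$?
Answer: $-4779$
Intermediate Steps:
$H{\left(-9 \right)} \left(\left(-8\right) 3 - 35\right) = \left(-9\right)^{2} \left(\left(-8\right) 3 - 35\right) = 81 \left(-24 - 35\right) = 81 \left(-59\right) = -4779$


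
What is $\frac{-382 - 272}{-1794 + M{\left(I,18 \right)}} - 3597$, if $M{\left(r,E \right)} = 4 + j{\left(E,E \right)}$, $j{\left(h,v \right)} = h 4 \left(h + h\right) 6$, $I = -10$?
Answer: $- \frac{24751284}{6881} \approx -3597.0$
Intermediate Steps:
$j{\left(h,v \right)} = 48 h^{2}$ ($j{\left(h,v \right)} = 4 h 2 h 6 = 4 h 12 h = 48 h^{2}$)
$M{\left(r,E \right)} = 4 + 48 E^{2}$
$\frac{-382 - 272}{-1794 + M{\left(I,18 \right)}} - 3597 = \frac{-382 - 272}{-1794 + \left(4 + 48 \cdot 18^{2}\right)} - 3597 = - \frac{654}{-1794 + \left(4 + 48 \cdot 324\right)} - 3597 = - \frac{654}{-1794 + \left(4 + 15552\right)} - 3597 = - \frac{654}{-1794 + 15556} - 3597 = - \frac{654}{13762} - 3597 = \left(-654\right) \frac{1}{13762} - 3597 = - \frac{327}{6881} - 3597 = - \frac{24751284}{6881}$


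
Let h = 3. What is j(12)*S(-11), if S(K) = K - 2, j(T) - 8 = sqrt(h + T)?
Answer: -104 - 13*sqrt(15) ≈ -154.35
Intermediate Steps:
j(T) = 8 + sqrt(3 + T)
S(K) = -2 + K
j(12)*S(-11) = (8 + sqrt(3 + 12))*(-2 - 11) = (8 + sqrt(15))*(-13) = -104 - 13*sqrt(15)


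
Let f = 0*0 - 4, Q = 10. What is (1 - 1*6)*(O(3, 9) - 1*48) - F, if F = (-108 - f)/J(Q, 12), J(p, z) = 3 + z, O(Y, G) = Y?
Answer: 3479/15 ≈ 231.93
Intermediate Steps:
f = -4 (f = 0 - 4 = -4)
F = -104/15 (F = (-108 - 1*(-4))/(3 + 12) = (-108 + 4)/15 = -104*1/15 = -104/15 ≈ -6.9333)
(1 - 1*6)*(O(3, 9) - 1*48) - F = (1 - 1*6)*(3 - 1*48) - 1*(-104/15) = (1 - 6)*(3 - 48) + 104/15 = -5*(-45) + 104/15 = 225 + 104/15 = 3479/15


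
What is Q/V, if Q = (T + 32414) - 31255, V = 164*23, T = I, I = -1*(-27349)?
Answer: 7127/943 ≈ 7.5578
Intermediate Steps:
I = 27349
T = 27349
V = 3772
Q = 28508 (Q = (27349 + 32414) - 31255 = 59763 - 31255 = 28508)
Q/V = 28508/3772 = 28508*(1/3772) = 7127/943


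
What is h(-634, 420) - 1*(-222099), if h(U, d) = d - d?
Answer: 222099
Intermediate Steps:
h(U, d) = 0
h(-634, 420) - 1*(-222099) = 0 - 1*(-222099) = 0 + 222099 = 222099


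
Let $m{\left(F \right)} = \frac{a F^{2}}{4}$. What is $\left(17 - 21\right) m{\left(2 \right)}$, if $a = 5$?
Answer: $-20$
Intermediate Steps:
$m{\left(F \right)} = \frac{5 F^{2}}{4}$
$\left(17 - 21\right) m{\left(2 \right)} = \left(17 - 21\right) \frac{5 \cdot 2^{2}}{4} = - 4 \cdot \frac{5}{4} \cdot 4 = \left(-4\right) 5 = -20$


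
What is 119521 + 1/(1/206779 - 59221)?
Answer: 1463613428016539/12245659158 ≈ 1.1952e+5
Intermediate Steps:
119521 + 1/(1/206779 - 59221) = 119521 + 1/(-12245659158/206779) = 119521 - 206779/12245659158 = 1463613428016539/12245659158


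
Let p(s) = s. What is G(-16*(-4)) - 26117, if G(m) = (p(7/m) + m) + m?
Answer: -1663289/64 ≈ -25989.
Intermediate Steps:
G(m) = 2*m + 7/m (G(m) = (7/m + m) + m = (m + 7/m) + m = 2*m + 7/m)
G(-16*(-4)) - 26117 = (2*(-16*(-4)) + 7/((-16*(-4)))) - 26117 = (2*64 + 7/64) - 26117 = (128 + 7*(1/64)) - 26117 = (128 + 7/64) - 26117 = 8199/64 - 26117 = -1663289/64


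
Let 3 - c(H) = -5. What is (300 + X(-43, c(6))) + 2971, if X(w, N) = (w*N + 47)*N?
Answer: 895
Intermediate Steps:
c(H) = 8 (c(H) = 3 - 1*(-5) = 3 + 5 = 8)
X(w, N) = N*(47 + N*w) (X(w, N) = (N*w + 47)*N = (47 + N*w)*N = N*(47 + N*w))
(300 + X(-43, c(6))) + 2971 = (300 + 8*(47 + 8*(-43))) + 2971 = (300 + 8*(47 - 344)) + 2971 = (300 + 8*(-297)) + 2971 = (300 - 2376) + 2971 = -2076 + 2971 = 895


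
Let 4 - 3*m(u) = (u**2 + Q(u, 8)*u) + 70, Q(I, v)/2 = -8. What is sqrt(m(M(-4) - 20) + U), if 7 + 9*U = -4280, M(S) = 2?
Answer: 7*I*sqrt(129)/3 ≈ 26.502*I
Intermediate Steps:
Q(I, v) = -16 (Q(I, v) = 2*(-8) = -16)
U = -1429/3 (U = -7/9 + (1/9)*(-4280) = -7/9 - 4280/9 = -1429/3 ≈ -476.33)
m(u) = -22 - u**2/3 + 16*u/3 (m(u) = 4/3 - ((u**2 - 16*u) + 70)/3 = 4/3 - (70 + u**2 - 16*u)/3 = 4/3 + (-70/3 - u**2/3 + 16*u/3) = -22 - u**2/3 + 16*u/3)
sqrt(m(M(-4) - 20) + U) = sqrt((-22 - (2 - 20)**2/3 + 16*(2 - 20)/3) - 1429/3) = sqrt((-22 - 1/3*(-18)**2 + (16/3)*(-18)) - 1429/3) = sqrt((-22 - 1/3*324 - 96) - 1429/3) = sqrt((-22 - 108 - 96) - 1429/3) = sqrt(-226 - 1429/3) = sqrt(-2107/3) = 7*I*sqrt(129)/3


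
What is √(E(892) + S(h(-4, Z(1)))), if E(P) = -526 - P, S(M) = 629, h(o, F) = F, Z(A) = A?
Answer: I*√789 ≈ 28.089*I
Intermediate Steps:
√(E(892) + S(h(-4, Z(1)))) = √((-526 - 1*892) + 629) = √((-526 - 892) + 629) = √(-1418 + 629) = √(-789) = I*√789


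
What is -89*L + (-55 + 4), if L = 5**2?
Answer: -2276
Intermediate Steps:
L = 25
-89*L + (-55 + 4) = -89*25 + (-55 + 4) = -2225 - 51 = -2276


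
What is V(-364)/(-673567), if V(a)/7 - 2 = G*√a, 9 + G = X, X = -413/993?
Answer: -14/673567 + 130900*I*√91/668852031 ≈ -2.0785e-5 + 0.0018669*I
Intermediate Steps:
X = -413/993 (X = -413*1/993 = -413/993 ≈ -0.41591)
G = -9350/993 (G = -9 - 413/993 = -9350/993 ≈ -9.4159)
V(a) = 14 - 65450*√a/993 (V(a) = 14 + 7*(-9350*√a/993) = 14 - 65450*√a/993)
V(-364)/(-673567) = (14 - 130900*I*√91/993)/(-673567) = (14 - 130900*I*√91/993)*(-1/673567) = -14/673567 + 130900*I*√91/668852031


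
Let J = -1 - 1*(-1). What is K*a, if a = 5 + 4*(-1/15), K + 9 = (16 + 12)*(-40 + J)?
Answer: -80159/15 ≈ -5343.9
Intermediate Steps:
J = 0 (J = -1 + 1 = 0)
K = -1129 (K = -9 + (16 + 12)*(-40 + 0) = -9 + 28*(-40) = -9 - 1120 = -1129)
a = 71/15 (a = 5 + 4*(-1*1/15) = 5 + 4*(-1/15) = 5 - 4/15 = 71/15 ≈ 4.7333)
K*a = -1129*71/15 = -80159/15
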